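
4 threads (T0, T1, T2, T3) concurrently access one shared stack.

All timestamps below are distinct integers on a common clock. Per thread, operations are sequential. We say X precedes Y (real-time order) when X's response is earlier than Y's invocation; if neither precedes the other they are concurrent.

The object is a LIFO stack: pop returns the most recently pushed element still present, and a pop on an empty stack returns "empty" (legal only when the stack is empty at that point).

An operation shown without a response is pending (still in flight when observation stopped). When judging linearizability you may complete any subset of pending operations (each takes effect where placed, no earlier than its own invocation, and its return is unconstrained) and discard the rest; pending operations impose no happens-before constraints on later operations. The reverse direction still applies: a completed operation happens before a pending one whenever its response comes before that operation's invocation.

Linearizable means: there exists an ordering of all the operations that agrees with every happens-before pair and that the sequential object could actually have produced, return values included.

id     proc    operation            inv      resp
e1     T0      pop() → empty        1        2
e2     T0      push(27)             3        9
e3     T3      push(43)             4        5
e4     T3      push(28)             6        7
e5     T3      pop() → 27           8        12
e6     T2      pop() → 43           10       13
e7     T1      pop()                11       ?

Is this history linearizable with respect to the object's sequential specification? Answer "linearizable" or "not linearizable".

witness order: e1, e2, e3, e4, e7, e6, e5
1. e1 pop() → empty, leaving stack <>
2. e2 push(27), leaving stack <27>
3. e3 push(43), leaving stack <27,43>
4. e4 push(28), leaving stack <27,43,28>
5. e7 pop() (pending, included), leaving stack <27,43>
6. e6 pop() → 43, leaving stack <27>
7. e5 pop() → 27, leaving stack <>

linearizable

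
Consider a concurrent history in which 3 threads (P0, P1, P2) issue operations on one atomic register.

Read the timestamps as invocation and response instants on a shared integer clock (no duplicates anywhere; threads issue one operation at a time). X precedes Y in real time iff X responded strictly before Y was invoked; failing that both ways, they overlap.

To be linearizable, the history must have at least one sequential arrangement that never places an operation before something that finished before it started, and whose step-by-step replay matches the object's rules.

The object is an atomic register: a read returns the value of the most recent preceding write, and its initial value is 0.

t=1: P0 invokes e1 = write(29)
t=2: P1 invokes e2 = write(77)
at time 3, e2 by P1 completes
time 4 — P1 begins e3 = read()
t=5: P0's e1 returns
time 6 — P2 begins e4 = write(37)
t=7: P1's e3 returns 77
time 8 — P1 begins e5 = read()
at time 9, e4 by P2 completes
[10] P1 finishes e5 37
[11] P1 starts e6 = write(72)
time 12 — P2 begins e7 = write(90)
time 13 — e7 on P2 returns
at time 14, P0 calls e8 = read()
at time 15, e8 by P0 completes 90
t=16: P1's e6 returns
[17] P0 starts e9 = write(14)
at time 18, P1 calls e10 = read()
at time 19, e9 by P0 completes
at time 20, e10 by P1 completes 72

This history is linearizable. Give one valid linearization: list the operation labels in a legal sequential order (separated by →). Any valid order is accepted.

step 1: e1 write(29) — value 29
step 2: e2 write(77) — value 77
step 3: e3 read() → 77 — value 77
step 4: e4 write(37) — value 37
step 5: e5 read() → 37 — value 37
step 6: e7 write(90) — value 90
step 7: e8 read() → 90 — value 90
step 8: e6 write(72) — value 72
step 9: e10 read() → 72 — value 72
step 10: e9 write(14) — value 14

e1 → e2 → e3 → e4 → e5 → e7 → e8 → e6 → e10 → e9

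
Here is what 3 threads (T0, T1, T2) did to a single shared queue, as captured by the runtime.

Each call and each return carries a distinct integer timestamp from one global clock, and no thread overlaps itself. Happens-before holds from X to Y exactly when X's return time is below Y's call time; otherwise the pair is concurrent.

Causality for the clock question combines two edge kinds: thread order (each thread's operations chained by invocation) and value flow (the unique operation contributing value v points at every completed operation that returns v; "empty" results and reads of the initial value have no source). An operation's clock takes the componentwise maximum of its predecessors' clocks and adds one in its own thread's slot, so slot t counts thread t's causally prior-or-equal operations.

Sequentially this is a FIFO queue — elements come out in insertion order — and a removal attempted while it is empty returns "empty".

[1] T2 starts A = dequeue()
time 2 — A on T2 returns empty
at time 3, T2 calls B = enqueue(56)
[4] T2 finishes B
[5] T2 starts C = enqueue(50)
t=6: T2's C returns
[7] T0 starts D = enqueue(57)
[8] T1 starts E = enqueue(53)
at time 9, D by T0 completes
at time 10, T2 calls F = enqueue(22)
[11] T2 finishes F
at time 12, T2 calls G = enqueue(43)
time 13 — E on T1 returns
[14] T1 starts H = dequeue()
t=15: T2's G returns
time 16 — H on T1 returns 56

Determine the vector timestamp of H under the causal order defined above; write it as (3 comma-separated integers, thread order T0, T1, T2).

(0, 2, 2)

invoked at 1, A has no predecessors; its own T2 bump gives (0, 0, 1)
invoked at 8, E has no predecessors; its own T1 bump gives (0, 1, 0)
invoked at 7, D has no predecessors; its own T0 bump gives (1, 0, 0)
merge at B (invoked 3): VC(A)=(0, 0, 1), own-thread bump on T2 → (0, 0, 2)
merge at C (invoked 5): VC(B)=(0, 0, 2), own-thread bump on T2 → (0, 0, 3)
merge at F (invoked 10): VC(C)=(0, 0, 3), own-thread bump on T2 → (0, 0, 4)
merge at H (invoked 14): VC(B)=(0, 0, 2), VC(E)=(0, 1, 0), own-thread bump on T1 → (0, 2, 2)
merge at G (invoked 12): VC(F)=(0, 0, 4), own-thread bump on T2 → (0, 0, 5)
target: VC(H) = (0, 2, 2)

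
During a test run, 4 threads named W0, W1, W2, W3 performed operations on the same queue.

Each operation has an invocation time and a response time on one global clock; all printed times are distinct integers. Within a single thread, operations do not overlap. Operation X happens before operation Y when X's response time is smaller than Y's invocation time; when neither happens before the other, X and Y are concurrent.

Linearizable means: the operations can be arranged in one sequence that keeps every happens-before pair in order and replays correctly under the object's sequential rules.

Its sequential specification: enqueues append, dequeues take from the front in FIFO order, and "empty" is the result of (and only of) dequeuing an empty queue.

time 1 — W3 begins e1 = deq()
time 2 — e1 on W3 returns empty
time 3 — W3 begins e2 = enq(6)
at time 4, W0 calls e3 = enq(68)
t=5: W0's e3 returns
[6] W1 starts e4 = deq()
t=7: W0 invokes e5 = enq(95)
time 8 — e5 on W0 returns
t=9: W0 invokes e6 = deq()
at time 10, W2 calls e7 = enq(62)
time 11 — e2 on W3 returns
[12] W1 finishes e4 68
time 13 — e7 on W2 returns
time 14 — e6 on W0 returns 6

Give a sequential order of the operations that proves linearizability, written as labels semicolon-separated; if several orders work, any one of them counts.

1. e1 deq() → empty, leaving queue <>
2. e2 enq(6), leaving queue <6>
3. e3 enq(68), leaving queue <6,68>
4. e5 enq(95), leaving queue <6,68,95>
5. e6 deq() → 6, leaving queue <68,95>
6. e4 deq() → 68, leaving queue <95>
7. e7 enq(62), leaving queue <95,62>

e1; e2; e3; e5; e6; e4; e7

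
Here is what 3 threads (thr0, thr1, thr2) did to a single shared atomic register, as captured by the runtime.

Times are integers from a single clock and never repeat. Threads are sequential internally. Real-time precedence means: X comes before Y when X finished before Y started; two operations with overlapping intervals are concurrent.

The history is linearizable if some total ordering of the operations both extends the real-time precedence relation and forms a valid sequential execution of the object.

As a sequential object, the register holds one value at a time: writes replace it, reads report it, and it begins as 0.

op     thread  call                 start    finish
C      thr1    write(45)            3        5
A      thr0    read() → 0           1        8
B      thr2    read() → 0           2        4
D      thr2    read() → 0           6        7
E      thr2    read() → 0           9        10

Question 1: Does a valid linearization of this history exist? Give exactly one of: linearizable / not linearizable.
not linearizable

prefix check: 1..6 passes, 1..7 fails once D's time-7 response joins
no legal order exists: 2 real-time-consistent candidates over 3 completed atomic register operations, all rejected
no completion choice of the 1 pending operation (A) rescues it — every subset was tried
for example B, C, D (pending dropped) fails at step 3: D read() → 0 is not legal there
for example C, B, D (pending dropped) fails at step 2: B read() → 0 is not legal there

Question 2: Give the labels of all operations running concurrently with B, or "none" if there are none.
A, C

B spans [2,4]; an op avoiding the whole window 2..4 is ordered, any other is concurrent
A [1,8]: concurrent
C [3,5]: concurrent
D [6,7]: after
E [9,10]: after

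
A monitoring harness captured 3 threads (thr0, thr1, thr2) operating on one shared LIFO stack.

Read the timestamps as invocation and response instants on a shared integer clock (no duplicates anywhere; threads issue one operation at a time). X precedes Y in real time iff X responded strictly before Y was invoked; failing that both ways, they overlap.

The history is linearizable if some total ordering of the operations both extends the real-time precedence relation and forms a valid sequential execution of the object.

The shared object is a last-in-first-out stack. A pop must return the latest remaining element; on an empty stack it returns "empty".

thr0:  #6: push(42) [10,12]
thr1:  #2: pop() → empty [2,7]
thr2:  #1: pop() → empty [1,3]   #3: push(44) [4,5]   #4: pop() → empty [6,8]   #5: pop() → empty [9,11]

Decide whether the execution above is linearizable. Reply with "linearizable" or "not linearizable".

prefix check: 1..7 passes, 1..8 fails once #4's time-8 response joins
4 orders of the 4 completed LIFO stack ops respect real time; none is legal
for example #1, #2, #3, #4 fails at step 4: #4 pop() → empty is not legal there
for example #1, #3, #2, #4 fails at step 3: #2 pop() → empty is not legal there

not linearizable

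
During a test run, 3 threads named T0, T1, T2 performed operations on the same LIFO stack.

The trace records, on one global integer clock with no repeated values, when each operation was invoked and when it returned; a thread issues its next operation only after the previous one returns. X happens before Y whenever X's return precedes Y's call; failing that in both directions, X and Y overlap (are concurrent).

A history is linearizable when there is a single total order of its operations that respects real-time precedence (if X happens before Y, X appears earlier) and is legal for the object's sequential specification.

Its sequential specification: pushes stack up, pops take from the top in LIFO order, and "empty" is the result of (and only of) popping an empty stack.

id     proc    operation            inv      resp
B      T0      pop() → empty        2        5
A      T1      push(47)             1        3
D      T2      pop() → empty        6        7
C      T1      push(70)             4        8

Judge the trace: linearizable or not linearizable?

prefix check: 1..6 passes, 1..7 fails once D's time-7 response joins
the 3 completed operations admit 2 real-time orders; each fails the LIFO stack replay
no completion choice of the 1 pending operation (C) rescues it — every subset was tried
one such order, A, B, D (pending dropped), breaks at step 2 where B pop() → empty is illegal
one such order, B, A, D (pending dropped), breaks at step 3 where D pop() → empty is illegal

not linearizable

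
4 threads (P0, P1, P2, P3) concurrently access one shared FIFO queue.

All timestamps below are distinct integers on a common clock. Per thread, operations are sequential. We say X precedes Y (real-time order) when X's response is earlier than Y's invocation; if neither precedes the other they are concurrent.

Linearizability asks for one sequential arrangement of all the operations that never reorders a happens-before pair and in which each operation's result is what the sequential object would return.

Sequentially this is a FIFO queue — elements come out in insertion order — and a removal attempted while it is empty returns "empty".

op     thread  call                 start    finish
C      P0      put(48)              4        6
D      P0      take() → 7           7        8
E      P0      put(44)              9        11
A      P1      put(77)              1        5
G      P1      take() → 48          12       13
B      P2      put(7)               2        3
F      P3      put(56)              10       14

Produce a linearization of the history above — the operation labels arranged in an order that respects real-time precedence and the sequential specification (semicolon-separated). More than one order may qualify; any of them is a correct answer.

B; C; A; D; E; F; G

step 1: B put(7) — queue <7>
step 2: C put(48) — queue <7,48>
step 3: A put(77) — queue <7,48,77>
step 4: D take() → 7 — queue <48,77>
step 5: E put(44) — queue <48,77,44>
step 6: F put(56) — queue <48,77,44,56>
step 7: G take() → 48 — queue <77,44,56>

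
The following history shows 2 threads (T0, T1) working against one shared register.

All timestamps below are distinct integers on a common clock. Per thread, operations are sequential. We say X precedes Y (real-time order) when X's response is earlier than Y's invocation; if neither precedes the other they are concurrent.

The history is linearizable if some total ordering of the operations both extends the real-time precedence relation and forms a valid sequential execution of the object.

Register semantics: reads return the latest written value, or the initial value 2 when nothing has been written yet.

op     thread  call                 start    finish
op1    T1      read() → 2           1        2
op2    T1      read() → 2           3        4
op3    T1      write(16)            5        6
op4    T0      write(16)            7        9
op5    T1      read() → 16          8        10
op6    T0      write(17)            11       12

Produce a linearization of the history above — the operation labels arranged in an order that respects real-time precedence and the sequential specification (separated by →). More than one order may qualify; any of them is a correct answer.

1. op1 read() → 2, leaving value 2
2. op2 read() → 2, leaving value 2
3. op3 write(16), leaving value 16
4. op4 write(16), leaving value 16
5. op5 read() → 16, leaving value 16
6. op6 write(17), leaving value 17

op1 → op2 → op3 → op4 → op5 → op6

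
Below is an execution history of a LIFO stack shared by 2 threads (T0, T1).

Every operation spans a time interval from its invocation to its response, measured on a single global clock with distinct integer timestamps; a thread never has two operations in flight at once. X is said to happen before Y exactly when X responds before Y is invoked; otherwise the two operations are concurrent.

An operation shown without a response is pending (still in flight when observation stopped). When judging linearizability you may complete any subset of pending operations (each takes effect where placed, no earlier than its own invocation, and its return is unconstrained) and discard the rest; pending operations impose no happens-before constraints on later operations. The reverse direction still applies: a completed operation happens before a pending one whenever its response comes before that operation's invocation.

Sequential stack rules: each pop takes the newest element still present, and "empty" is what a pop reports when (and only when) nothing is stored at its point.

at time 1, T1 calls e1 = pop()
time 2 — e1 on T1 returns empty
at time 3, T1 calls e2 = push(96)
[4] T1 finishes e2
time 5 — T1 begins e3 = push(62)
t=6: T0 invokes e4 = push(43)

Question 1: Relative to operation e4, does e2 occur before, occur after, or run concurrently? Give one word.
e2 spans [3,4], e4 spans [6,…)
resp(e2)=4 < inv(e4)=6

before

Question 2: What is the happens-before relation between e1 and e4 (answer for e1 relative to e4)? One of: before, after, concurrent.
e1 spans [1,2], e4 spans [6,…)
resp(e1)=2 < inv(e4)=6

before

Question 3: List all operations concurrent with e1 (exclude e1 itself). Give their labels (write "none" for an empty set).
e1 spans [1,2]; an op avoiding the whole window 1..2 is ordered, any other is concurrent
e2 [3,4]: after
e3 [5,…): after
e4 [6,…): after

none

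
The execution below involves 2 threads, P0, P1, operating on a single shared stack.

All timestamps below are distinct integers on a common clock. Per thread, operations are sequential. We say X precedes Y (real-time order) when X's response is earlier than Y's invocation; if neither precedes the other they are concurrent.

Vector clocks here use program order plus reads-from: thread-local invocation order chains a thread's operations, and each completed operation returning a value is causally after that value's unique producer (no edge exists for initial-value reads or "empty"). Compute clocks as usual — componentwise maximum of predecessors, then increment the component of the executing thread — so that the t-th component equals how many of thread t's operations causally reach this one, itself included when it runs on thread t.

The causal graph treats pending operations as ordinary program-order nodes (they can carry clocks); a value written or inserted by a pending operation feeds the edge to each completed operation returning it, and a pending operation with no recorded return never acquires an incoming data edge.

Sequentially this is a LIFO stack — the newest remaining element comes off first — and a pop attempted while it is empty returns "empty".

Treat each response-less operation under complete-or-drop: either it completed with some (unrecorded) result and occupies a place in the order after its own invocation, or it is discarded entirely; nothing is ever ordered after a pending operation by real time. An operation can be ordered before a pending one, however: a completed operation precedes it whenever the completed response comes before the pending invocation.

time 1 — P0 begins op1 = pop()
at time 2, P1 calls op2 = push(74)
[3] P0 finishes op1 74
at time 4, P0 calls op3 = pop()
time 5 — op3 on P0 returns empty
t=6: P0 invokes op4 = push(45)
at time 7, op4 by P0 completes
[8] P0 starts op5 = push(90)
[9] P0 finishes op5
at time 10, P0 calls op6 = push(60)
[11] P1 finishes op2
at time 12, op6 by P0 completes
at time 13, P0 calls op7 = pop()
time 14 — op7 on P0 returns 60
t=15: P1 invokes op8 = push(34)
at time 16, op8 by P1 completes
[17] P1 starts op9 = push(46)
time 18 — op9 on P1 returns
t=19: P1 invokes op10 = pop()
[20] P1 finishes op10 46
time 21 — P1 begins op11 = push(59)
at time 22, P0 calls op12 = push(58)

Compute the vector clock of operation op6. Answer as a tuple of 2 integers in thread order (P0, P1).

VC(op2, invoked at 2): no causal predecessors; +1 on P1 → (0, 1)
merge at op8 (invoked 15): VC(op2)=(0, 1), own-thread bump on P1 → (0, 2)
merge at op1 (invoked 1): VC(op2)=(0, 1), own-thread bump on P0 → (1, 1)
merge at op9 (invoked 17): VC(op8)=(0, 2), own-thread bump on P1 → (0, 3)
merge at op3 (invoked 4): VC(op1)=(1, 1), own-thread bump on P0 → (2, 1)
merge at op10 (invoked 19): VC(op9)=(0, 3), own-thread bump on P1 → (0, 4)
merge at op4 (invoked 6): VC(op3)=(2, 1), own-thread bump on P0 → (3, 1)
merge at op11 (invoked 21): VC(op10)=(0, 4), own-thread bump on P1 → (0, 5)
merge at op5 (invoked 8): VC(op4)=(3, 1), own-thread bump on P0 → (4, 1)
merge at op6 (invoked 10): VC(op5)=(4, 1), own-thread bump on P0 → (5, 1)
merge at op7 (invoked 13): VC(op6)=(5, 1), own-thread bump on P0 → (6, 1)
merge at op12 (invoked 22): VC(op7)=(6, 1), own-thread bump on P0 → (7, 1)
target: VC(op6) = (5, 1)

(5, 1)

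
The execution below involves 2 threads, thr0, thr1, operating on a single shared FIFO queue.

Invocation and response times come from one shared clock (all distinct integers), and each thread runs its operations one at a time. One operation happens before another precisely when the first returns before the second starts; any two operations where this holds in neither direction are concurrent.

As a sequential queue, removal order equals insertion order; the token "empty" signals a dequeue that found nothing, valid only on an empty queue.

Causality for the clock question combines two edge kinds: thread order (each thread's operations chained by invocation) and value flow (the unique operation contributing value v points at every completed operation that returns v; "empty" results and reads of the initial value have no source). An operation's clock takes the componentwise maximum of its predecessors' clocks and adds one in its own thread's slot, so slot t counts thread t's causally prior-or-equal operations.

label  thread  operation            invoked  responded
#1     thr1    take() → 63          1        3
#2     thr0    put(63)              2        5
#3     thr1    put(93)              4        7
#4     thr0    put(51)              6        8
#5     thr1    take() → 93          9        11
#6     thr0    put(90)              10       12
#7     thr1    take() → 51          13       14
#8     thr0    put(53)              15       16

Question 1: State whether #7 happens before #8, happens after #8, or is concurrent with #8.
before

#7 spans [13,14], #8 spans [15,16]
resp(#7)=14 < inv(#8)=15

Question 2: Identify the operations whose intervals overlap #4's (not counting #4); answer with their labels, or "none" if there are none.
#3

#4 runs from 6 to 8; window-overlapping ops are concurrent
#1 [1,3]: before
#2 [2,5]: before
#3 [4,7]: concurrent
#5 [9,11]: after
#6 [10,12]: after
#7 [13,14]: after
#8 [15,16]: after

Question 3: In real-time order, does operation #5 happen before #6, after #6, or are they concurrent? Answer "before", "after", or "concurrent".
concurrent

#5 spans [9,11], #6 spans [10,12]
the intervals overlap in both directions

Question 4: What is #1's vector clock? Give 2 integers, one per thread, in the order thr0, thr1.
(1, 1)

VC(#2, invoked at 2): no causal predecessors; +1 on thr0 → (1, 0)
invoked at 1, #1 merges VC(#2)=(1, 0) and bumps thr1's slot → (1, 1)
invoked at 6, #4 merges VC(#2)=(1, 0) and bumps thr0's slot → (2, 0)
invoked at 4, #3 merges VC(#1)=(1, 1) and bumps thr1's slot → (1, 2)
invoked at 10, #6 merges VC(#4)=(2, 0) and bumps thr0's slot → (3, 0)
invoked at 9, #5 merges VC(#3)=(1, 2) and bumps thr1's slot → (1, 3)
invoked at 15, #8 merges VC(#6)=(3, 0) and bumps thr0's slot → (4, 0)
invoked at 13, #7 merges VC(#4)=(2, 0), VC(#5)=(1, 3) and bumps thr1's slot → (2, 4)
target: VC(#1) = (1, 1)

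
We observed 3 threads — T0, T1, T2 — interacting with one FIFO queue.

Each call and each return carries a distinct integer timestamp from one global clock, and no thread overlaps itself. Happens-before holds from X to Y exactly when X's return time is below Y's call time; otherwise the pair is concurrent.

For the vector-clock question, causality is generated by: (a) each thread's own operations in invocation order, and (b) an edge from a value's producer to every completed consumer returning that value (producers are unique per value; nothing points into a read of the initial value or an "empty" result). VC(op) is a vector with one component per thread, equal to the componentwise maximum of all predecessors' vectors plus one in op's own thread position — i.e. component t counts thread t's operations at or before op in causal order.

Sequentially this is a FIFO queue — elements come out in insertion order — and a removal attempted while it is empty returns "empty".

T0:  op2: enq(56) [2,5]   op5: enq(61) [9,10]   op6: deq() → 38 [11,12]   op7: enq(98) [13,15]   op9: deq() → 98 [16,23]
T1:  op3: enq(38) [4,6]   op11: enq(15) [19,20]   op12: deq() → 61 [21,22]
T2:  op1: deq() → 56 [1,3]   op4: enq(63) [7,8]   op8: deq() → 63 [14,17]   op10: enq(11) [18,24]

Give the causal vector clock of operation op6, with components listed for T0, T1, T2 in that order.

(3, 1, 0)

root op op3, invoked 4: fresh clock plus T1's own tick → (0, 1, 0)
root op op2, invoked 2: fresh clock plus T0's own tick → (1, 0, 0)
VC(op11, invoked at 19): max of VC(op3)=(0, 1, 0), then +1 on thread T1 → (0, 2, 0)
VC(op1, invoked at 1): max of VC(op2)=(1, 0, 0), then +1 on thread T2 → (1, 0, 1)
VC(op5, invoked at 9): max of VC(op2)=(1, 0, 0), then +1 on thread T0 → (2, 0, 0)
VC(op4, invoked at 7): max of VC(op1)=(1, 0, 1), then +1 on thread T2 → (1, 0, 2)
VC(op8, invoked at 14): max of VC(op4)=(1, 0, 2), then +1 on thread T2 → (1, 0, 3)
VC(op6, invoked at 11): max of VC(op3)=(0, 1, 0), VC(op5)=(2, 0, 0), then +1 on thread T0 → (3, 1, 0)
VC(op10, invoked at 18): max of VC(op8)=(1, 0, 3), then +1 on thread T2 → (1, 0, 4)
VC(op12, invoked at 21): max of VC(op5)=(2, 0, 0), VC(op11)=(0, 2, 0), then +1 on thread T1 → (2, 3, 0)
VC(op7, invoked at 13): max of VC(op6)=(3, 1, 0), then +1 on thread T0 → (4, 1, 0)
VC(op9, invoked at 16): max of VC(op7)=(4, 1, 0), then +1 on thread T0 → (5, 1, 0)
target: VC(op6) = (3, 1, 0)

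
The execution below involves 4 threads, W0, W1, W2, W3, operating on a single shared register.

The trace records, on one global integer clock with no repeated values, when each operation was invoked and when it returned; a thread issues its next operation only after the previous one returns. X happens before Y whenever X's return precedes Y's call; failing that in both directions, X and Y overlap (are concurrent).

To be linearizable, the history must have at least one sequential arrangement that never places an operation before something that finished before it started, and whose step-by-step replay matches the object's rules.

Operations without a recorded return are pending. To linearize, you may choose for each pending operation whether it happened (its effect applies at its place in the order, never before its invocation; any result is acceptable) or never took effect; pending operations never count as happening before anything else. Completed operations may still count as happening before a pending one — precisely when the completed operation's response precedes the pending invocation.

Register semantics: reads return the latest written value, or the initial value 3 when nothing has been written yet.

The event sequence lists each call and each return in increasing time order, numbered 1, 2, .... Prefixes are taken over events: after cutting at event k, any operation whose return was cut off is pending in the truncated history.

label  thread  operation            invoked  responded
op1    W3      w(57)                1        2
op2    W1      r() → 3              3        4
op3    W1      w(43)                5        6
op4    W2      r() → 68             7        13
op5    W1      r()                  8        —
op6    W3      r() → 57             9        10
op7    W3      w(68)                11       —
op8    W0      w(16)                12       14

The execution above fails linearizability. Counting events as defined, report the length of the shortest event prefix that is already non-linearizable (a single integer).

events 1..3 are still linearizable — one witness is op1:
1. op1 w(57), leaving value 57
adding event 4 (op2 responds at 4) leaves no legal real-time order
take op1, op2: step 2 already fails, because op2 r() → 3 cannot occur there

4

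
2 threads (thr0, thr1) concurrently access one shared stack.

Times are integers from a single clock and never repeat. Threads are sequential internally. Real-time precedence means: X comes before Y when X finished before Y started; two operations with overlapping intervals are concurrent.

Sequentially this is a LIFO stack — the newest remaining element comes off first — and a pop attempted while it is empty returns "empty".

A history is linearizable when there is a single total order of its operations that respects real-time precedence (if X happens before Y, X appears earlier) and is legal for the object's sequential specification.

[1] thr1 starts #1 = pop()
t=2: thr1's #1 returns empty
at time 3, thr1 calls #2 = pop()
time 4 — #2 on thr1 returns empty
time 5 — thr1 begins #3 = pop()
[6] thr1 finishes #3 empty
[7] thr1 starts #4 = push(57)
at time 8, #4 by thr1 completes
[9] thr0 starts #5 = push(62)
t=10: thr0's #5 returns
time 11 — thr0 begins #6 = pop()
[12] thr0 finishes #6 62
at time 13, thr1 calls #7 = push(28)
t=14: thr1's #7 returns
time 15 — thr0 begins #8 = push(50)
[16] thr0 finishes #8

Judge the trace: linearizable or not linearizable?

one valid linearization: #1, #2, #3, #4, #5, #6, #7, #8
after step 1 (#1 pop() → empty): stack <>
after step 2 (#2 pop() → empty): stack <>
after step 3 (#3 pop() → empty): stack <>
after step 4 (#4 push(57)): stack <57>
after step 5 (#5 push(62)): stack <57,62>
after step 6 (#6 pop() → 62): stack <57>
after step 7 (#7 push(28)): stack <57,28>
after step 8 (#8 push(50)): stack <57,28,50>

linearizable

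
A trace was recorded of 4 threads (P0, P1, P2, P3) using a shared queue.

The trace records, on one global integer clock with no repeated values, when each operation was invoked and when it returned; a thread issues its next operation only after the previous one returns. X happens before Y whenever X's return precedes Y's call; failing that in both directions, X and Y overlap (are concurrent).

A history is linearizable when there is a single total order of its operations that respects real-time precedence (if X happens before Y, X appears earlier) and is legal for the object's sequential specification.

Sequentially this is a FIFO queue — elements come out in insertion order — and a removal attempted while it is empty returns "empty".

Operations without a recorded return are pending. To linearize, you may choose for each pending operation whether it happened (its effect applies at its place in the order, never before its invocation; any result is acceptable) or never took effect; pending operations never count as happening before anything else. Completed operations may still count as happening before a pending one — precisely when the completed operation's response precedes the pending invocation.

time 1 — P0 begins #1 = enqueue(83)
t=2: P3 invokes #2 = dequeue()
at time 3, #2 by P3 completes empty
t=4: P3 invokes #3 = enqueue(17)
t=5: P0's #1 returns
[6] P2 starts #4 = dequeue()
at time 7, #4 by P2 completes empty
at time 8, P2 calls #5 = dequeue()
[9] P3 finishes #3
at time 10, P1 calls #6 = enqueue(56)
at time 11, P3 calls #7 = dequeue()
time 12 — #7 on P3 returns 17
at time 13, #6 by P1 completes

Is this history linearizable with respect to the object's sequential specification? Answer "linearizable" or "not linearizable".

the violation lands at event 7, #4's response at time 7: events 1..6 linearize, events 1..7 do not
2 orders of the 3 completed queue ops respect real time; none is legal
no completion choice of the 1 pending operation (#3) rescues it — every subset was tried
take #1, #2, #4 (pending dropped): step 2 already fails, because #2 dequeue() → empty cannot occur there
take #2, #1, #4 (pending dropped): step 3 already fails, because #4 dequeue() → empty cannot occur there

not linearizable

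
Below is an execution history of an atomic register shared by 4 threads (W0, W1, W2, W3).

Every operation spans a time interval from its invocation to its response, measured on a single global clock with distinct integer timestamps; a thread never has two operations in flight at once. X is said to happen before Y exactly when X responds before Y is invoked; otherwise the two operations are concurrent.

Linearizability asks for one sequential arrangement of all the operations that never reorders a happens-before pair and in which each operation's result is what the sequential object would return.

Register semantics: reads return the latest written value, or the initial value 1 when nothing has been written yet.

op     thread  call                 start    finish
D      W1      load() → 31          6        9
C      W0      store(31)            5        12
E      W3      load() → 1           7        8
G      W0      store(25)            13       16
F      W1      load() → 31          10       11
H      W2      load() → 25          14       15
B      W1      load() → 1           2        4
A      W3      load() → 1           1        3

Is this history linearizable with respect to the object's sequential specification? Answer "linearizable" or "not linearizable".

one valid linearization: A, B, E, C, D, F, G, H
after step 1 (A load() → 1): value 1
after step 2 (B load() → 1): value 1
after step 3 (E load() → 1): value 1
after step 4 (C store(31)): value 31
after step 5 (D load() → 31): value 31
after step 6 (F load() → 31): value 31
after step 7 (G store(25)): value 25
after step 8 (H load() → 25): value 25

linearizable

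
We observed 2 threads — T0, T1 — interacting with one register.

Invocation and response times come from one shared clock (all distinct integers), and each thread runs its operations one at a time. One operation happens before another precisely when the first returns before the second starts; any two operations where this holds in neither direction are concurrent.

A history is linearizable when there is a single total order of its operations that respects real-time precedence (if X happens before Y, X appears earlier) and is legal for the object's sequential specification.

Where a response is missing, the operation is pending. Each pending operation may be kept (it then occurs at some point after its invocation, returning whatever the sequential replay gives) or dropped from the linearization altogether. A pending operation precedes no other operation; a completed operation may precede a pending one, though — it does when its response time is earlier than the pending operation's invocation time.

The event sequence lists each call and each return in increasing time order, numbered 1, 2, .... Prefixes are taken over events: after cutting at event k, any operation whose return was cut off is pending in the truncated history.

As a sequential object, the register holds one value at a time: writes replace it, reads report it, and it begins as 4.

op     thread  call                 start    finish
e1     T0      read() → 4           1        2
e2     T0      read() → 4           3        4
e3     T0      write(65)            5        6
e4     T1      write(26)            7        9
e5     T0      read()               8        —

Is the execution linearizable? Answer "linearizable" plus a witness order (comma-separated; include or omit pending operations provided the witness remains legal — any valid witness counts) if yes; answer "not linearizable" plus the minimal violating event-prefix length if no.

linearizable — witness: e1, e2, e3, e4

step 1: e1 read() → 4 — value 4
step 2: e2 read() → 4 — value 4
step 3: e3 write(65) — value 65
step 4: e4 write(26) — value 26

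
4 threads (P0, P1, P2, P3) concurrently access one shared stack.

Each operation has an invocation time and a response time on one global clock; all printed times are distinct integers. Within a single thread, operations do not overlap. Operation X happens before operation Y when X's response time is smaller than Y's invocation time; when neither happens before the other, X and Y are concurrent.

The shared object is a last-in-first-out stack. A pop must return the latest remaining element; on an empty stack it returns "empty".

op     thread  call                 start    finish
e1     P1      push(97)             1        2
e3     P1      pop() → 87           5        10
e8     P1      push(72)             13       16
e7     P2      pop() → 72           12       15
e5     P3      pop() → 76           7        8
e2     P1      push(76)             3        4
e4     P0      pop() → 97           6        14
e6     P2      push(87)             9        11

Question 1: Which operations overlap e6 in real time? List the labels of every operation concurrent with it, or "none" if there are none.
e6 runs from 9 to 11; window-overlapping ops are concurrent
e1 [1,2]: before
e2 [3,4]: before
e3 [5,10]: concurrent
e4 [6,14]: concurrent
e5 [7,8]: before
e7 [12,15]: after
e8 [13,16]: after

e3, e4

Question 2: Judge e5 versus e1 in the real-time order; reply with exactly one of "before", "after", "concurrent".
e5 spans [7,8], e1 spans [1,2]
resp(e1)=2 < inv(e5)=7

after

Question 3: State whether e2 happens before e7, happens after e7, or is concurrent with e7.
e2 spans [3,4], e7 spans [12,15]
resp(e2)=4 < inv(e7)=12

before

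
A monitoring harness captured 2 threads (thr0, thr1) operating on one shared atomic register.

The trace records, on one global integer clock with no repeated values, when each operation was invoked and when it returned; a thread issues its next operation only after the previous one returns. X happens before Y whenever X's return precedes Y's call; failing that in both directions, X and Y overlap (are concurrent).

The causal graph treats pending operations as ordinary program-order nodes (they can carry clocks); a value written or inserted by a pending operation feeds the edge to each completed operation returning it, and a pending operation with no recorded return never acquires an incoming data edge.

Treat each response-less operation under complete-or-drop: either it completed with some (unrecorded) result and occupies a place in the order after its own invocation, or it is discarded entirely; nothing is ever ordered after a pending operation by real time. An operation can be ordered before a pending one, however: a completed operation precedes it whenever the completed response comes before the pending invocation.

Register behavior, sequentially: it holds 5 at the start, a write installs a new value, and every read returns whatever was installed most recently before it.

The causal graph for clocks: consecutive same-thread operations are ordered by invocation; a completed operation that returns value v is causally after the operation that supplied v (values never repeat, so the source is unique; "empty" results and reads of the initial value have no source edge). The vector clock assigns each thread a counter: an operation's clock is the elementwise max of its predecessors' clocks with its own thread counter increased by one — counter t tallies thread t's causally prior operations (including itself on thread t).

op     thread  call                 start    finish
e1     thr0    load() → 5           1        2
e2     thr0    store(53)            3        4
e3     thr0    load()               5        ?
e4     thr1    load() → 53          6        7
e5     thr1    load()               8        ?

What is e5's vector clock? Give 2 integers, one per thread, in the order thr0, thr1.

no predecessors for e1 (invoked 1): thr0 increments from zero → (1, 0)
merge at e2 (invoked 3): VC(e1)=(1, 0), own-thread bump on thr0 → (2, 0)
merge at e4 (invoked 6): VC(e2)=(2, 0), own-thread bump on thr1 → (2, 1)
merge at e3 (invoked 5): VC(e2)=(2, 0), own-thread bump on thr0 → (3, 0)
merge at e5 (invoked 8): VC(e4)=(2, 1), own-thread bump on thr1 → (2, 2)
target: VC(e5) = (2, 2)

(2, 2)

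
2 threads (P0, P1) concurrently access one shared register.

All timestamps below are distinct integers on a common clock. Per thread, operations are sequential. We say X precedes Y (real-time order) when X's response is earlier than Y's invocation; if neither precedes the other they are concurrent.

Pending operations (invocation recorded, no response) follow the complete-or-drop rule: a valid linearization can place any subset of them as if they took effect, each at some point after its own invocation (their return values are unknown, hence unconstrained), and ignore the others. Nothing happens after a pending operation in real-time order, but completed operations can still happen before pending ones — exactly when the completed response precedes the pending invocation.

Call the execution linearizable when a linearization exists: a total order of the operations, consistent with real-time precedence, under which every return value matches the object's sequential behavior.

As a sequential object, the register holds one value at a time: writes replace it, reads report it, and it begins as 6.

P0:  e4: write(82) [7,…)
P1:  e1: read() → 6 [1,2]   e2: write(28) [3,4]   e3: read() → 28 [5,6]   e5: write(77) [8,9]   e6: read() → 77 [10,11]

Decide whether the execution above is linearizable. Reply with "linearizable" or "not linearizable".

a witness: e1, e2, e3, e4, e5, e6
1. e1 read() → 6, leaving value 6
2. e2 write(28), leaving value 28
3. e3 read() → 28, leaving value 28
4. e4 write(82) (pending, included), leaving value 82
5. e5 write(77), leaving value 77
6. e6 read() → 77, leaving value 77

linearizable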